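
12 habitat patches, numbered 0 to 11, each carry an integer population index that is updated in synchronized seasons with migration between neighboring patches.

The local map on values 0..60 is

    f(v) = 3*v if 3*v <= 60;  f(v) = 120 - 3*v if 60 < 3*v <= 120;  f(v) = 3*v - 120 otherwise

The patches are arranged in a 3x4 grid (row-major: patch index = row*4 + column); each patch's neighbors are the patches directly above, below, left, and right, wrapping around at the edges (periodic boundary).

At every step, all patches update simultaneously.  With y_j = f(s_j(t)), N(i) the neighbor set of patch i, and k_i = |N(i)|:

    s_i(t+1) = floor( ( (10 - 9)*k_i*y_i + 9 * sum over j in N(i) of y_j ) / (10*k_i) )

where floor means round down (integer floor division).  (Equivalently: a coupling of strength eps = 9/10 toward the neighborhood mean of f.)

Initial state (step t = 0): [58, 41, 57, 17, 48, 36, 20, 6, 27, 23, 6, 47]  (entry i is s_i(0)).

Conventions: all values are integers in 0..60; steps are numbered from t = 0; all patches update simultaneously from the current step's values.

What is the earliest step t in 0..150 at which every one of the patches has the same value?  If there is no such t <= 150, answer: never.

Answer: 38
Key observation: Synchronization is absorbing here: once all patches are equal they stay equal, and step 38 is the first all-equal step.

Derivation:
t=0: [58, 41, 57, 17, 48, 36, 20, 6, 27, 23, 6, 47]  (not all equal)
t=1: [31, 38, 34, 37, 30, 32, 28, 36, 37, 21, 42, 30]  (not all equal)
t=2: [14, 28, 14, 20, 19, 31, 17, 24, 33, 15, 32, 11]  (not all equal)
t=3: [43, 38, 42, 43, 36, 45, 36, 50, 41, 28, 40, 37]  (not all equal)
t=4: [7, 15, 6, 13, 14, 16, 12, 12, 15, 9, 14, 10]  (not all equal)
t=5: [40, 30, 38, 27, 37, 38, 36, 36, 31, 43, 29, 39]  (not all equal)
t=6: [23, 7, 26, 8, 11, 14, 14, 15, 7, 22, 10, 25]  (not all equal)
t=7: [27, 44, 30, 43, 39, 37, 39, 36, 43, 31, 44, 31]  (not all equal)
t=8: [11, 24, 11, 25, 15, 11, 14, 10, 22, 12, 20, 12]  (not all equal)
t=9: [46, 35, 47, 34, 38, 41, 39, 40, 39, 47, 39, 46]  (not all equal)
t=10: [11, 15, 10, 14, 6, 10, 6, 10, 14, 7, 14, 7]  (not all equal)
t=11: [36, 30, 36, 29, 32, 25, 31, 25, 25, 37, 24, 37]  (not all equal)
t=12: [30, 20, 32, 20, 35, 24, 36, 25, 16, 38, 17, 39]  (not all equal)
t=13: [44, 30, 43, 28, 39, 25, 39, 24, 16, 47, 15, 46]  (not all equal)
t=14: [27, 22, 26, 23, 34, 17, 33, 18, 16, 39, 15, 41]  (not all equal)
t=15: [42, 35, 42, 36, 45, 26, 45, 26, 18, 44, 20, 44]  (not all equal)
t=16: [22, 16, 23, 16, 33, 17, 35, 16, 15, 39, 16, 39]  (not all equal)
t=17: [41, 40, 40, 39, 46, 24, 46, 24, 22, 43, 21, 42]  (not all equal)
t=18: [17, 13, 17, 13, 36, 14, 36, 14, 13, 36, 13, 37]  (not all equal)
t=19: [34, 39, 34, 38, 40, 21, 40, 20, 22, 36, 22, 36]  (not all equal)
t=20: [15, 23, 15, 24, 42, 9, 42, 10, 14, 39, 14, 40]  (not all equal)
t=21: [37, 32, 37, 31, 33, 17, 33, 16, 16, 36, 16, 36]  (not all equal)
t=22: [27, 20, 27, 20, 37, 22, 37, 23, 16, 39, 16, 39]  (not all equal)
t=23: [43, 36, 43, 35, 44, 23, 44, 23, 16, 47, 16, 46]  (not all equal)
t=24: [20, 21, 20, 21, 36, 17, 36, 17, 18, 37, 18, 38]  (not all equal)
t=25: [46, 46, 46, 45, 49, 25, 49, 24, 24, 49, 24, 49]  (not all equal)
t=26: [26, 26, 26, 26, 38, 26, 38, 26, 27, 38, 27, 38]  (not all equal)
t=27: [33, 33, 33, 33, 37, 17, 37, 17, 17, 37, 17, 37]  (not all equal)
t=28: [25, 25, 25, 25, 40, 15, 40, 15, 15, 40, 15, 40]  (not all equal)
t=29: [34, 34, 34, 34, 40, 14, 40, 14, 14, 40, 14, 40]  (not all equal)
t=30: [19, 19, 19, 19, 32, 8, 32, 8, 8, 32, 8, 32]  (not all equal)
t=31: [42, 42, 42, 42, 31, 31, 31, 31, 31, 31, 31, 31]  (not all equal)
t=32: [15, 15, 15, 15, 22, 22, 22, 22, 22, 22, 22, 22]  (not all equal)
t=33: [49, 49, 49, 49, 51, 51, 51, 51, 51, 51, 51, 51]  (not all equal)
t=34: [29, 29, 29, 29, 31, 31, 31, 31, 31, 31, 31, 31]  (not all equal)
t=35: [30, 30, 30, 30, 28, 28, 28, 28, 28, 28, 28, 28]  (not all equal)
t=36: [32, 32, 32, 32, 34, 34, 34, 34, 34, 34, 34, 34]  (not all equal)
t=37: [21, 21, 21, 21, 19, 19, 19, 19, 19, 19, 19, 19]  (not all equal)
t=38: [57, 57, 57, 57, 57, 57, 57, 57, 57, 57, 57, 57]  (all equal)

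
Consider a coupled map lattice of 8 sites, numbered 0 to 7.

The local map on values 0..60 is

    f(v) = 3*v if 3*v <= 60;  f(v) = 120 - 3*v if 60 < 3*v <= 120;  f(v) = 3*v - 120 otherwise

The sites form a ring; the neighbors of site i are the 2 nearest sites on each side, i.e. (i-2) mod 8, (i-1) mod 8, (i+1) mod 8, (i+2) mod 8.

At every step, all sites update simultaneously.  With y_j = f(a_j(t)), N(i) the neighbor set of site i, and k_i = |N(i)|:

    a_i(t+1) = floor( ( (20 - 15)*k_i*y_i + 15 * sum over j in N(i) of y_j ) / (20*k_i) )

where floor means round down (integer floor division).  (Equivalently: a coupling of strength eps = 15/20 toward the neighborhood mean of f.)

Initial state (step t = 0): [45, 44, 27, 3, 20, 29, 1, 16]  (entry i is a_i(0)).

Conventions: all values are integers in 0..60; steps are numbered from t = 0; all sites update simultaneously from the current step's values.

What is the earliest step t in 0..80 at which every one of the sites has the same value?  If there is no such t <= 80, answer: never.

Simulating step by step:
t=0: [45, 44, 27, 3, 20, 29, 1, 16]  (not all equal)
t=1: [22, 23, 27, 29, 30, 30, 30, 23]  (not all equal)
t=2: [45, 45, 41, 36, 32, 34, 38, 43]  (not all equal)
t=3: [9, 11, 13, 14, 13, 14, 13, 12]  (not all equal)
t=4: [34, 35, 36, 39, 40, 39, 36, 35]  (not all equal)
t=5: [14, 12, 9, 6, 5, 6, 9, 12]  (not all equal)
t=6: [34, 32, 27, 22, 20, 22, 27, 32]  (not all equal)
t=7: [28, 31, 39, 46, 49, 46, 39, 31]  (not all equal)
t=8: [20, 22, 21, 18, 14, 18, 21, 22]  (not all equal)
t=9: [56, 55, 53, 52, 52, 52, 53, 55]  (not all equal)
t=10: [43, 42, 40, 38, 37, 38, 40, 42]  (not all equal)
t=11: [4, 5, 5, 5, 4, 5, 5, 5]  (not all equal)
t=12: [14, 14, 13, 14, 14, 14, 13, 14]  (not all equal)
t=13: [40, 41, 41, 41, 40, 41, 41, 41]  (not all equal)
t=14: [2, 2, 1, 2, 2, 2, 1, 2]  (not all equal)
t=15: [4, 5, 5, 5, 4, 5, 5, 5]  (not all equal)

Answer: never
Key observation: The state at step 11 reappears at step 15 — the system is in a cycle of period 4 from step 11 on.  No step 0..15 is synchronized, and the cycle repeats forever, so no step up to 80 (or ever) has all sites equal.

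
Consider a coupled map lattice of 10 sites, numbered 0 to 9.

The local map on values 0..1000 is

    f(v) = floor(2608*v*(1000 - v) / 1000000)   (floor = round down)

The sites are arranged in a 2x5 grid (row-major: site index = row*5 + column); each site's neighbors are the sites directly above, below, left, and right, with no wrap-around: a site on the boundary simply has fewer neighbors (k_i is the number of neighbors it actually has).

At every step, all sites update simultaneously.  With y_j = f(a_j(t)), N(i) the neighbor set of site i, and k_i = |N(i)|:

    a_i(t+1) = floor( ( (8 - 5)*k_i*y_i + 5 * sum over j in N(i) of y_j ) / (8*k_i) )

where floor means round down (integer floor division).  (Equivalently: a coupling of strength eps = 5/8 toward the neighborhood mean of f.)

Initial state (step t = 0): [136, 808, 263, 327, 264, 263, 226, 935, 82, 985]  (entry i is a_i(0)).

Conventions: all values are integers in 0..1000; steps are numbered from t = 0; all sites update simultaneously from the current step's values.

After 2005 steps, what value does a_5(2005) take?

Simulating step by step:
t=0: [136, 808, 263, 327, 264, 263, 226, 935, 82, 985]
t=1: [398, 415, 425, 466, 380, 427, 393, 300, 233, 233]
t=2: [631, 629, 619, 600, 578, 628, 612, 564, 520, 512]
t=3: [607, 611, 621, 630, 637, 611, 619, 632, 643, 646]
t=4: [620, 617, 611, 605, 602, 618, 614, 607, 601, 598]
t=5: [614, 616, 619, 622, 624, 615, 617, 621, 624, 625]
t=6: [617, 616, 614, 612, 611, 617, 615, 613, 611, 611]
t=7: [616, 616, 617, 618, 619, 616, 616, 618, 618, 619]
t=8: [616, 616, 615, 615, 615, 616, 615, 615, 615, 615]
t=9: [616, 616, 616, 617, 617, 616, 616, 617, 617, 617]
t=10: [616, 616, 616, 616, 616, 616, 616, 616, 616, 616]
t=11: [616, 616, 616, 616, 616, 616, 616, 616, 616, 616]

Answer: a_5(2005) = 616
Key observation: The state at step 10, [616, 616, 616, 616, 616, 616, 616, 616, 616, 616], reappears at step 11: the system is in a cycle of period 1 from step 10 on.  Therefore the state at step 2005 equals the state at step 10 + ((2005 - 10) mod 1) = 10, which is [616, 616, 616, 616, 616, 616, 616, 616, 616, 616].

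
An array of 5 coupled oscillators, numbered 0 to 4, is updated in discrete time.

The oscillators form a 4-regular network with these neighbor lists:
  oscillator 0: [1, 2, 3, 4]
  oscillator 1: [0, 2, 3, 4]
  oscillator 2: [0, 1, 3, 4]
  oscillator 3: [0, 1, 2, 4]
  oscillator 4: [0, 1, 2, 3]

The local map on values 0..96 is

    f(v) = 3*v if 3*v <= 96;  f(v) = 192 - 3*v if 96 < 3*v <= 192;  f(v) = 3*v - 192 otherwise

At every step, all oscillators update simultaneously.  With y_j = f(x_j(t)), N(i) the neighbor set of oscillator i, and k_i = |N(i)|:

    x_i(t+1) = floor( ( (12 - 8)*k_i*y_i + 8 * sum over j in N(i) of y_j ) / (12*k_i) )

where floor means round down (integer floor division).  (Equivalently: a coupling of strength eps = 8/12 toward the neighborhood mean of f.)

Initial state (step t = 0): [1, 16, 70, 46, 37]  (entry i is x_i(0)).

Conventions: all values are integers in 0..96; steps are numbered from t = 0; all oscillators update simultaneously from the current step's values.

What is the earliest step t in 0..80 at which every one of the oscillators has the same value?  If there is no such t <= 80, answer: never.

Answer: 6
Key observation: Synchronization is absorbing here: once all oscillators are equal they stay equal, and step 6 is the first all-equal step.

Derivation:
t=0: [1, 16, 70, 46, 37]  (not all equal)
t=1: [34, 42, 37, 43, 47]  (not all equal)
t=2: [73, 69, 72, 69, 67]  (not all equal)
t=3: [19, 17, 19, 17, 16]  (not all equal)
t=4: [53, 52, 53, 52, 52]  (not all equal)
t=5: [34, 35, 34, 35, 35]  (not all equal)
t=6: [88, 88, 88, 88, 88]  (all equal)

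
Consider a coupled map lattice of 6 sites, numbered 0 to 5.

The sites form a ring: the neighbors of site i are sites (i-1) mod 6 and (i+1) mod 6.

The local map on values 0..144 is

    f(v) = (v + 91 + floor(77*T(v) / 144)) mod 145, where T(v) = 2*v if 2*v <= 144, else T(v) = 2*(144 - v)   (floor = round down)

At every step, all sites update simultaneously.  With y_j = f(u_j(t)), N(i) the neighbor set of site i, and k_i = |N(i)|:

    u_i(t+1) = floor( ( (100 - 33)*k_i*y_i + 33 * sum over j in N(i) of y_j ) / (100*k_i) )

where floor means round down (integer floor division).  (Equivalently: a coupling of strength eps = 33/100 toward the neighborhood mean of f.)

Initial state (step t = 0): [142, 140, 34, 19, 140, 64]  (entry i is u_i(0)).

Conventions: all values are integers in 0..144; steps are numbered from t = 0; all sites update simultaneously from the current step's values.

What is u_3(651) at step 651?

Answer: u_3(651) = 93
Key observation: The state at step 4, [93, 93, 93, 93, 93, 93], reappears at step 5: the system is in a cycle of period 1 from step 4 on.  Therefore the state at step 651 equals the state at step 4 + ((651 - 4) mod 1) = 4, which is [93, 93, 93, 93, 93, 93].

Derivation:
t=0: [142, 140, 34, 19, 140, 64]
t=1: [88, 77, 47, 104, 94, 81]
t=2: [93, 85, 59, 84, 93, 93]
t=3: [93, 89, 76, 89, 93, 93]
t=4: [93, 93, 93, 93, 93, 93]
t=5: [93, 93, 93, 93, 93, 93]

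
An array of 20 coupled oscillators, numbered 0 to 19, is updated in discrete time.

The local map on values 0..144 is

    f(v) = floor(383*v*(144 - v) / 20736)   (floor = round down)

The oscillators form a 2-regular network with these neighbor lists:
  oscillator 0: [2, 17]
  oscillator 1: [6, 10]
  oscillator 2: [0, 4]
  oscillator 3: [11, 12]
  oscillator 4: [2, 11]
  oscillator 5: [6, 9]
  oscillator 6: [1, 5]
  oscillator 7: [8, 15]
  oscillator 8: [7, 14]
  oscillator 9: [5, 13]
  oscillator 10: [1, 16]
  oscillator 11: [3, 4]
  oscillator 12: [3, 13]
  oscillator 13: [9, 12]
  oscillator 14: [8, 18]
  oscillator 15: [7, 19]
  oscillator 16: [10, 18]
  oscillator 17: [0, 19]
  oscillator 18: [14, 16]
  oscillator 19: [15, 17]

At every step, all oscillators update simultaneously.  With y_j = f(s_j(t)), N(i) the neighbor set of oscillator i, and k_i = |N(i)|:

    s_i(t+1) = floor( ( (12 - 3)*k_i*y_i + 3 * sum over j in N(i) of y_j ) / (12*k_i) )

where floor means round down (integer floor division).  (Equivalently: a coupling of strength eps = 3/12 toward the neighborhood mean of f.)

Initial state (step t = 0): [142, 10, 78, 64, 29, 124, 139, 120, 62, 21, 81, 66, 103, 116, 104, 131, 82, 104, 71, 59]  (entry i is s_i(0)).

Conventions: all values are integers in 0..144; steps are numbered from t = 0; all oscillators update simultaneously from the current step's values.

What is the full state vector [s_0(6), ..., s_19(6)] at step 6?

Answer: [89, 89, 89, 90, 89, 89, 89, 89, 89, 89, 89, 90, 89, 89, 90, 89, 89, 89, 89, 89]

Derivation:
t=0: [142, 10, 78, 64, 29, 124, 139, 120, 62, 21, 81, 66, 103, 116, 104, 131, 82, 104, 71, 59]
t=1: [25, 31, 79, 92, 69, 41, 17, 55, 85, 48, 85, 90, 77, 59, 80, 41, 93, 69, 92, 82]
t=2: [64, 64, 89, 89, 94, 74, 47, 88, 92, 85, 87, 89, 93, 91, 93, 81, 87, 89, 88, 91]
t=3: [93, 92, 90, 89, 87, 93, 86, 91, 88, 92, 91, 89, 87, 89, 87, 93, 91, 90, 90, 89]
t=4: [87, 88, 89, 90, 90, 87, 90, 89, 90, 88, 88, 90, 90, 89, 90, 87, 89, 88, 89, 89]
t=5: [90, 90, 90, 89, 89, 90, 89, 90, 89, 90, 90, 89, 89, 90, 89, 90, 90, 90, 89, 90]
t=6: [89, 89, 89, 90, 89, 89, 89, 89, 89, 89, 89, 90, 89, 89, 90, 89, 89, 89, 89, 89]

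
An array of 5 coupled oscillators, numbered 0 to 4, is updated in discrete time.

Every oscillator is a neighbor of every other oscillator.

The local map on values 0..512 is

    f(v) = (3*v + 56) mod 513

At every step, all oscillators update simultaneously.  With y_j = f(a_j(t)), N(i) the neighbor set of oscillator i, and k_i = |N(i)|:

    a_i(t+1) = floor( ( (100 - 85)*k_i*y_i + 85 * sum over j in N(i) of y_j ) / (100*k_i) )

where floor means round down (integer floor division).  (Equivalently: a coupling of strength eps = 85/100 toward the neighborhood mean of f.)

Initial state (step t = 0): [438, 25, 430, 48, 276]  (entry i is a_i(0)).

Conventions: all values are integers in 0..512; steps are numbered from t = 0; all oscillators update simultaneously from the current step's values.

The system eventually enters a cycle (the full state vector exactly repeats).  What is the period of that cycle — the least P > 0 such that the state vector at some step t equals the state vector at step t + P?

Simulating step by step:
t=0: [438, 25, 430, 48, 276]
t=1: [268, 282, 270, 277, 267]
t=2: [362, 359, 361, 360, 362]
t=3: [112, 112, 112, 112, 112]
t=4: [392, 392, 392, 392, 392]
t=5: [206, 206, 206, 206, 206]
t=6: [161, 161, 161, 161, 161]
t=7: [26, 26, 26, 26, 26]
t=8: [134, 134, 134, 134, 134]
t=9: [458, 458, 458, 458, 458]
t=10: [404, 404, 404, 404, 404]
t=11: [242, 242, 242, 242, 242]
t=12: [269, 269, 269, 269, 269]
t=13: [350, 350, 350, 350, 350]
t=14: [80, 80, 80, 80, 80]
t=15: [296, 296, 296, 296, 296]
t=16: [431, 431, 431, 431, 431]
t=17: [323, 323, 323, 323, 323]
t=18: [512, 512, 512, 512, 512]
t=19: [53, 53, 53, 53, 53]
t=20: [215, 215, 215, 215, 215]
t=21: [188, 188, 188, 188, 188]
t=22: [107, 107, 107, 107, 107]
t=23: [377, 377, 377, 377, 377]
t=24: [161, 161, 161, 161, 161]

Answer: 18
Key observation: The state at step 6, [161, 161, 161, 161, 161], reappears at step 24 — and no state repeats earlier — so the cycle the system enters has period 18.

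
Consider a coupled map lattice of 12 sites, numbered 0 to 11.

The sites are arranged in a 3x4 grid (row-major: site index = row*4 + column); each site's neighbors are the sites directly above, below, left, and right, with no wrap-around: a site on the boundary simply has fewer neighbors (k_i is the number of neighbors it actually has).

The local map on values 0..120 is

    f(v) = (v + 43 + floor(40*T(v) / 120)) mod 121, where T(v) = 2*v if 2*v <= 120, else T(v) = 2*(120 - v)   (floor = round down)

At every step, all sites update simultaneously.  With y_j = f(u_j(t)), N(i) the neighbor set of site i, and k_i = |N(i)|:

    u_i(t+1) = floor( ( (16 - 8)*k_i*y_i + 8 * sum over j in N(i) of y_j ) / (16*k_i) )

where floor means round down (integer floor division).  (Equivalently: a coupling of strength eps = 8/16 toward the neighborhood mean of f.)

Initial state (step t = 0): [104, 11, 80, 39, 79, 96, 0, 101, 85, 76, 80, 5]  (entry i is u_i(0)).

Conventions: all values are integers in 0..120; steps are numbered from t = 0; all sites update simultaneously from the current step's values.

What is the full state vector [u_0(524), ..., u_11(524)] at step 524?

Simulating step by step:
t=0: [104, 11, 80, 39, 79, 96, 0, 101, 85, 76, 80, 5]
t=1: [40, 46, 49, 69, 30, 36, 37, 51, 28, 28, 34, 41]
t=2: [107, 95, 42, 15, 96, 102, 78, 43, 90, 93, 100, 82]
t=3: [35, 47, 78, 90, 34, 34, 51, 77, 32, 33, 32, 51]
t=4: [75, 38, 20, 29, 98, 75, 34, 21, 97, 97, 66, 34]
t=5: [48, 74, 87, 84, 31, 47, 75, 87, 34, 31, 50, 75]
t=6: [31, 18, 29, 30, 63, 30, 21, 29, 96, 64, 27, 22]
t=7: [71, 82, 86, 92, 48, 71, 84, 87, 28, 47, 74, 84]
t=8: [20, 27, 30, 31, 24, 20, 29, 30, 45, 23, 23, 29]
t=9: [80, 84, 92, 93, 86, 80, 88, 92, 100, 86, 84, 89]
t=10: [29, 29, 31, 32, 30, 29, 30, 31, 32, 30, 30, 31]
t=11: [91, 91, 93, 95, 92, 91, 93, 94, 94, 93, 93, 93]
t=12: [32, 32, 32, 33, 32, 32, 32, 33, 32, 32, 33, 33]
t=13: [96, 96, 96, 97, 96, 96, 96, 97, 96, 96, 97, 98]
t=14: [34, 34, 34, 34, 34, 34, 34, 34, 34, 34, 34, 34]
t=15: [99, 99, 99, 99, 99, 99, 99, 99, 99, 99, 99, 99]
t=16: [35, 35, 35, 35, 35, 35, 35, 35, 35, 35, 35, 35]
t=17: [101, 101, 101, 101, 101, 101, 101, 101, 101, 101, 101, 101]
t=18: [35, 35, 35, 35, 35, 35, 35, 35, 35, 35, 35, 35]

Answer: [35, 35, 35, 35, 35, 35, 35, 35, 35, 35, 35, 35]
Key observation: The state at step 16, [35, 35, 35, 35, 35, 35, 35, 35, 35, 35, 35, 35], reappears at step 18: the system is in a cycle of period 2 from step 16 on.  Therefore the state at step 524 equals the state at step 16 + ((524 - 16) mod 2) = 16, which is [35, 35, 35, 35, 35, 35, 35, 35, 35, 35, 35, 35].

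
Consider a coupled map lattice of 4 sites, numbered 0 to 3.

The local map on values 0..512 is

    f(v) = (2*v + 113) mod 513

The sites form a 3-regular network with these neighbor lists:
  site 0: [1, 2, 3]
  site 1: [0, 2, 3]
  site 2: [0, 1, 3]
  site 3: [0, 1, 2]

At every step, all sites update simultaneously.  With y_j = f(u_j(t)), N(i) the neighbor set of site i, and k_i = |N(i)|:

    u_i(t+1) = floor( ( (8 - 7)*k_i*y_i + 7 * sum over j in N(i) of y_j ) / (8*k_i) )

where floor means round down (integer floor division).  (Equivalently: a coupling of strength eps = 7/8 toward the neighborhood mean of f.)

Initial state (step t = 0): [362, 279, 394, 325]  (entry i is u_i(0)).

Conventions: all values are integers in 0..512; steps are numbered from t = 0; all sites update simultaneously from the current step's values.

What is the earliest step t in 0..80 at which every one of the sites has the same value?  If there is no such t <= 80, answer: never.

Answer: 6
Key observation: Synchronization is absorbing here: once all sites are equal they stay equal, and step 6 is the first all-equal step.

Derivation:
t=0: [362, 279, 394, 325]  (not all equal)
t=1: [272, 300, 262, 285]  (not all equal)
t=2: [162, 152, 165, 157]  (not all equal)
t=3: [430, 433, 429, 431]  (not all equal)
t=4: [461, 460, 462, 461]  (not all equal)
t=5: [9, 9, 8, 9]  (not all equal)
t=6: [130, 130, 130, 130]  (all equal)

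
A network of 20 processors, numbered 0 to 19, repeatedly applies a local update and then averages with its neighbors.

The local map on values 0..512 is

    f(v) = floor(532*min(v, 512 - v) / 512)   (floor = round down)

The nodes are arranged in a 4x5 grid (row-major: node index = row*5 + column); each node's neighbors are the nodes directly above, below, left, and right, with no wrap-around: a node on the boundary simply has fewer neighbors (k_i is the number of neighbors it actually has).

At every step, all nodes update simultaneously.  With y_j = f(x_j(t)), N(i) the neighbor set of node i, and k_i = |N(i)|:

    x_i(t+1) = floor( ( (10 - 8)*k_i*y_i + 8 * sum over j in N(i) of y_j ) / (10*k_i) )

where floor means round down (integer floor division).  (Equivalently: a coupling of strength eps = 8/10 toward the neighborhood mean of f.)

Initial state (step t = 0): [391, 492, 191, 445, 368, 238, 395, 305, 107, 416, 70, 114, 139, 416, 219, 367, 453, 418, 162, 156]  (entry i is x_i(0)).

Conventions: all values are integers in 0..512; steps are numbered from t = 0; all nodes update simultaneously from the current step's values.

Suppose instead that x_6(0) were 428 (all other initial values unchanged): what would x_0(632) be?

Simulating step by step:
t=0: [391, 492, 191, 445, 368, 238, 428, 305, 107, 416, 70, 114, 139, 416, 219, 367, 453, 418, 162, 156]
t=1: [131, 113, 120, 135, 97, 125, 137, 151, 118, 149, 151, 96, 134, 149, 141, 83, 109, 118, 129, 190]
t=2: [125, 130, 134, 120, 137, 141, 128, 136, 145, 128, 114, 129, 134, 139, 163, 124, 104, 127, 152, 151]
t=3: [138, 133, 134, 139, 131, 130, 137, 140, 138, 149, 132, 126, 137, 151, 149, 116, 126, 133, 146, 161]
t=4: [137, 140, 141, 140, 146, 139, 138, 142, 148, 146, 130, 136, 142, 149, 158, 130, 129, 140, 153, 155]
t=5: [144, 143, 145, 149, 148, 140, 144, 147, 150, 155, 139, 140, 146, 155, 157, 134, 139, 146, 154, 161]
t=6: [147, 149, 151, 152, 156, 146, 147, 151, 156, 157, 143, 146, 152, 158, 163, 143, 144, 151, 159, 162]
t=7: [152, 153, 155, 159, 160, 150, 152, 156, 160, 164, 149, 151, 156, 163, 165, 148, 151, 156, 163, 167]
t=8: [156, 158, 161, 164, 167, 155, 157, 161, 166, 168, 154, 157, 162, 167, 170, 154, 156, 162, 168, 170]
t=9: [162, 164, 167, 170, 172, 161, 163, 167, 171, 173, 161, 163, 167, 172, 174, 160, 163, 168, 172, 175]
t=10: [168, 170, 173, 176, 177, 167, 169, 173, 176, 178, 167, 169, 173, 177, 179, 167, 169, 173, 177, 179]
t=11: [174, 176, 179, 181, 183, 173, 175, 178, 182, 183, 173, 175, 179, 182, 184, 173, 175, 179, 182, 184]
t=12: [180, 182, 184, 188, 189, 179, 181, 184, 188, 190, 179, 181, 184, 188, 190, 179, 181, 185, 188, 190]
t=13: [187, 188, 191, 194, 196, 186, 188, 191, 194, 196, 185, 188, 191, 194, 196, 186, 188, 191, 194, 196]
t=14: [194, 195, 198, 200, 202, 193, 195, 198, 200, 202, 193, 195, 198, 200, 202, 193, 195, 198, 200, 202]
t=15: [201, 202, 204, 207, 208, 200, 202, 204, 207, 208, 200, 202, 204, 207, 208, 200, 202, 204, 207, 208]
t=16: [208, 209, 211, 214, 215, 207, 209, 211, 214, 215, 207, 209, 211, 214, 215, 207, 209, 211, 214, 215]
t=17: [216, 217, 219, 221, 222, 215, 217, 219, 221, 222, 215, 217, 219, 221, 222, 215, 217, 219, 221, 222]
t=18: [224, 225, 227, 228, 229, 223, 225, 227, 228, 229, 223, 225, 227, 228, 229, 223, 225, 227, 228, 229]
t=19: [232, 233, 234, 236, 236, 231, 233, 234, 236, 236, 231, 233, 234, 236, 236, 231, 233, 234, 236, 236]
t=20: [241, 242, 243, 244, 245, 240, 241, 243, 244, 245, 240, 241, 243, 244, 245, 240, 241, 243, 244, 245]
t=21: [250, 250, 252, 253, 253, 249, 250, 251, 253, 253, 249, 250, 251, 253, 253, 249, 250, 251, 253, 253]
t=22: [258, 259, 260, 261, 262, 258, 259, 260, 261, 262, 258, 259, 260, 261, 262, 258, 259, 260, 261, 262]
t=23: [262, 262, 261, 260, 259, 262, 262, 261, 260, 259, 262, 262, 261, 260, 259, 262, 262, 261, 260, 259]
t=24: [259, 259, 260, 261, 261, 259, 259, 260, 261, 261, 259, 259, 260, 261, 261, 259, 259, 260, 261, 261]
t=25: [262, 261, 261, 260, 260, 262, 261, 261, 260, 260, 262, 261, 261, 260, 260, 262, 261, 261, 260, 260]
t=26: [259, 259, 260, 260, 261, 259, 259, 260, 260, 261, 259, 259, 260, 260, 261, 259, 259, 260, 260, 261]
t=27: [262, 261, 261, 260, 260, 262, 261, 261, 260, 260, 262, 261, 261, 260, 260, 262, 261, 261, 260, 260]

Answer: x_0(632) = 259
Key observation: The state at step 25, [262, 261, 261, 260, 260, 262, 261, 261, 260, 260, 262, 261, 261, 260, 260, 262, 261, 261, 260, 260], reappears at step 27: the system is in a cycle of period 2 from step 25 on.  Therefore the state at step 632 equals the state at step 25 + ((632 - 25) mod 2) = 26, which is [259, 259, 260, 260, 261, 259, 259, 260, 260, 261, 259, 259, 260, 260, 261, 259, 259, 260, 260, 261].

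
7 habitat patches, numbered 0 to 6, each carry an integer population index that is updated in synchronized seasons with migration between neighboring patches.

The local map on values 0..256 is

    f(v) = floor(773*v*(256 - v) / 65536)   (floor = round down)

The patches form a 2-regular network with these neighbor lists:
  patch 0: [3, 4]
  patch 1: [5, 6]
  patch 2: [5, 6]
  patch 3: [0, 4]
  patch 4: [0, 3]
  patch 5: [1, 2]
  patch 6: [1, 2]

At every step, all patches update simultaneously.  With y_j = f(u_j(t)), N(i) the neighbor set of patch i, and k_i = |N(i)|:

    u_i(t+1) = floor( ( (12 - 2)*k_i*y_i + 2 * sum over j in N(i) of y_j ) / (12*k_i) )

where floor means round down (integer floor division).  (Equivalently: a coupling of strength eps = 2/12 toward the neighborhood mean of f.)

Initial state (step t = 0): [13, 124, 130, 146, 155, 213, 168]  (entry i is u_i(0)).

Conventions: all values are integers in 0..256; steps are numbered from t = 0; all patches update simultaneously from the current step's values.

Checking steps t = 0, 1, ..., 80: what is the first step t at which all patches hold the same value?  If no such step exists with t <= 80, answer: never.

Simulating step by step:
t=0: [13, 124, 130, 146, 155, 213, 168]  (not all equal)
t=1: [61, 184, 184, 175, 172, 122, 177]  (not all equal)
t=2: [144, 159, 159, 165, 167, 186, 162]  (not all equal)
t=3: [187, 178, 178, 177, 176, 157, 179]  (not all equal)
t=4: [154, 164, 164, 163, 164, 179, 162]  (not all equal)
t=5: [183, 175, 175, 178, 177, 164, 178]  (not all equal)
t=6: [158, 167, 167, 162, 163, 175, 163]  (not all equal)
t=7: [181, 174, 174, 179, 178, 168, 177]  (not all equal)
t=8: [160, 168, 168, 161, 162, 173, 164]  (not all equal)
t=9: [180, 173, 173, 180, 179, 169, 176]  (not all equal)
t=10: [161, 169, 169, 161, 161, 172, 166]  (not all equal)
t=11: [180, 173, 173, 180, 180, 170, 175]  (not all equal)
t=12: [161, 169, 169, 161, 161, 171, 167]  (not all equal)
t=13: [180, 173, 173, 180, 180, 171, 174]  (not all equal)
t=14: [161, 169, 169, 161, 161, 170, 168]  (not all equal)
t=15: [180, 173, 173, 180, 180, 172, 173]  (not all equal)
t=16: [161, 169, 169, 161, 161, 169, 169]  (not all equal)
t=17: [180, 173, 173, 180, 180, 173, 173]  (not all equal)
t=18: [161, 169, 169, 161, 161, 169, 169]  (not all equal)

Answer: never
Key observation: The state at step 16 reappears at step 18 — the system is in a cycle of period 2 from step 16 on.  No step 0..18 is synchronized, and the cycle repeats forever, so no step up to 80 (or ever) has all patches equal.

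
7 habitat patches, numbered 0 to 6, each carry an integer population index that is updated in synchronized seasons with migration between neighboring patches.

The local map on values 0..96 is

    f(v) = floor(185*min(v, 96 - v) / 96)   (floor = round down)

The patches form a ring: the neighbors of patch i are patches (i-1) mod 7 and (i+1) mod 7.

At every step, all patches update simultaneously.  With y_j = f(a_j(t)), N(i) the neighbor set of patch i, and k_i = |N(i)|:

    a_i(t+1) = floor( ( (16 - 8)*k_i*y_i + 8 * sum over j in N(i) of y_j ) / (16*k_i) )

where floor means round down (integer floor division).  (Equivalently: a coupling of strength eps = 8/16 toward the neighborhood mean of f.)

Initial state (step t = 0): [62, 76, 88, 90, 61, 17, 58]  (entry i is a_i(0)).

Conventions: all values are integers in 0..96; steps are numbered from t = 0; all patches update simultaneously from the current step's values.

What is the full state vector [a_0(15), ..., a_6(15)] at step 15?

Answer: [74, 72, 66, 69, 77, 77, 73]

Derivation:
t=0: [62, 76, 88, 90, 61, 17, 58]
t=1: [60, 39, 19, 26, 44, 51, 60]
t=2: [70, 63, 49, 55, 76, 81, 73]
t=3: [51, 66, 80, 71, 45, 34, 41]
t=4: [77, 57, 41, 53, 71, 73, 77]
t=5: [45, 66, 78, 72, 55, 43, 38]
t=6: [75, 58, 42, 51, 71, 79, 78]
t=7: [46, 66, 79, 75, 53, 36, 35]
t=8: [75, 58, 40, 48, 68, 71, 72]
t=9: [49, 65, 79, 78, 61, 48, 45]
t=10: [81, 60, 39, 41, 65, 84, 88]
t=11: [35, 60, 74, 73, 55, 30, 20]
t=12: [60, 61, 49, 52, 64, 57, 50]
t=13: [73, 73, 82, 79, 70, 74, 80]
t=14: [40, 39, 32, 35, 43, 41, 36]
t=15: [74, 72, 66, 69, 77, 77, 73]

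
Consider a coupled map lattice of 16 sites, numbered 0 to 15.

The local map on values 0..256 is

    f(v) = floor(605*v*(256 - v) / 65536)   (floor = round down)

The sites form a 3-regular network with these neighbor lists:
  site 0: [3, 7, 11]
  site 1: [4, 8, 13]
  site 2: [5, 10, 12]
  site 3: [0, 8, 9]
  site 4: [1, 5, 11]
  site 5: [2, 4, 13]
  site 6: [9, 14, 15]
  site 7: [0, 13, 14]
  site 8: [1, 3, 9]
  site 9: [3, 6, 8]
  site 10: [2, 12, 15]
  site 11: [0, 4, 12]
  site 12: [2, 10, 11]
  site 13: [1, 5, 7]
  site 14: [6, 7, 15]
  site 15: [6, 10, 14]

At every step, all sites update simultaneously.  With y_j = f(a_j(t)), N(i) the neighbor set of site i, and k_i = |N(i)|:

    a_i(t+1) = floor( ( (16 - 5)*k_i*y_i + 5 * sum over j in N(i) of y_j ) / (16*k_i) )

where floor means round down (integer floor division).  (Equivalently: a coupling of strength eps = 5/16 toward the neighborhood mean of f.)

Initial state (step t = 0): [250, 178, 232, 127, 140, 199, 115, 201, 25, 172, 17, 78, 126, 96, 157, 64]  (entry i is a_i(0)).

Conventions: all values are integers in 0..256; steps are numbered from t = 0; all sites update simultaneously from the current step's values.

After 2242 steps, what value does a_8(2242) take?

Simulating step by step:
t=0: [250, 178, 232, 127, 140, 199, 115, 201, 25, 172, 17, 78, 126, 96, 157, 64]
t=1: [48, 123, 65, 124, 139, 107, 142, 101, 79, 128, 58, 120, 126, 131, 136, 111]
t=2: [109, 148, 120, 142, 149, 144, 149, 139, 135, 148, 115, 144, 142, 149, 149, 143]
t=3: [147, 147, 149, 148, 147, 148, 147, 149, 149, 147, 149, 147, 149, 147, 147, 148]
t=4: [147, 147, 147, 147, 147, 147, 147, 147, 147, 147, 147, 147, 147, 147, 147, 147]
t=5: [147, 147, 147, 147, 147, 147, 147, 147, 147, 147, 147, 147, 147, 147, 147, 147]

Answer: a_8(2242) = 147
Key observation: The state at step 4, [147, 147, 147, 147, 147, 147, 147, 147, 147, 147, 147, 147, 147, 147, 147, 147], reappears at step 5: the system is in a cycle of period 1 from step 4 on.  Therefore the state at step 2242 equals the state at step 4 + ((2242 - 4) mod 1) = 4, which is [147, 147, 147, 147, 147, 147, 147, 147, 147, 147, 147, 147, 147, 147, 147, 147].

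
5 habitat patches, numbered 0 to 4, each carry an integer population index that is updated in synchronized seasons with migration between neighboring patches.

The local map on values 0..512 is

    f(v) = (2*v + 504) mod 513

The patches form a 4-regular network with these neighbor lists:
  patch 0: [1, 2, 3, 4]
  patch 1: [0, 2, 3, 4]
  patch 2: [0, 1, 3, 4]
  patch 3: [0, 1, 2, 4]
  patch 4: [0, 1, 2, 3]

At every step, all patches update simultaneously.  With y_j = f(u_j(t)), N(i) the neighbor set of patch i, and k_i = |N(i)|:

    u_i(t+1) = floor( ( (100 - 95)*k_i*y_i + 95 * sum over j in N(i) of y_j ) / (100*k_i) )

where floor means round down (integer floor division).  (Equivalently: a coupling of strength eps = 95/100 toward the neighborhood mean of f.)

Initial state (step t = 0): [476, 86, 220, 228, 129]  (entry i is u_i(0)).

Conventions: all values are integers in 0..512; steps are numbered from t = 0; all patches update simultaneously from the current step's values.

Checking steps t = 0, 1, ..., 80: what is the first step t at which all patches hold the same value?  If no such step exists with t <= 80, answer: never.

Answer: 6
Key observation: Synchronization is absorbing here: once all patches are equal they stay equal, and step 6 is the first all-equal step.

Derivation:
t=0: [476, 86, 220, 228, 129]  (not all equal)
t=1: [327, 377, 327, 324, 361]  (not all equal)
t=2: [170, 151, 170, 171, 157]  (not all equal)
t=3: [316, 323, 316, 315, 321]  (not all equal)
t=4: [115, 112, 115, 115, 113]  (not all equal)
t=5: [218, 219, 218, 218, 219]  (not all equal)
t=6: [427, 427, 427, 427, 427]  (all equal)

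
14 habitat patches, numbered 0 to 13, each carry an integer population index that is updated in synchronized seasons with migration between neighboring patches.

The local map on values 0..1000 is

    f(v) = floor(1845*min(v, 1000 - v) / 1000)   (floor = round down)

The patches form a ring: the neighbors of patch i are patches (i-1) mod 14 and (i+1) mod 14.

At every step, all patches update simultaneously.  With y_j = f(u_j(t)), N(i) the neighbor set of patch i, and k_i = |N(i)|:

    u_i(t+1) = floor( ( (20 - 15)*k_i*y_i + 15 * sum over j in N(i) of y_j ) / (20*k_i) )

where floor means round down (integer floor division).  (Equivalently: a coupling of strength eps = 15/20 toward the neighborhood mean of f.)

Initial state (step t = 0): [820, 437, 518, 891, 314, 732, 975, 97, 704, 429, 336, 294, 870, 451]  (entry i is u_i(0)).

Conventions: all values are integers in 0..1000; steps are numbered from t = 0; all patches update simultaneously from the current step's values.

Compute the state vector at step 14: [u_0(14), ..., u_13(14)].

Answer: [547, 571, 624, 642, 743, 766, 794, 776, 724, 682, 549, 491, 470, 484]

Derivation:
t=0: [820, 437, 518, 891, 314, 732, 975, 97, 704, 429, 336, 294, 870, 451]
t=1: [697, 659, 599, 600, 405, 357, 263, 266, 499, 634, 654, 457, 575, 422]
t=2: [667, 644, 697, 741, 710, 626, 551, 649, 666, 753, 728, 744, 803, 698]
t=3: [608, 603, 564, 529, 571, 683, 708, 703, 567, 532, 472, 442, 476, 505]
t=4: [797, 755, 801, 815, 742, 644, 558, 637, 728, 841, 846, 859, 867, 828]
t=5: [381, 390, 389, 401, 492, 648, 700, 660, 486, 367, 278, 263, 277, 311]
t=6: [660, 711, 726, 793, 747, 709, 616, 700, 713, 697, 563, 504, 524, 598]
t=7: [634, 557, 469, 459, 460, 574, 585, 602, 549, 640, 754, 860, 840, 749]
t=8: [648, 781, 839, 853, 823, 801, 760, 782, 732, 647, 459, 345, 344, 479]
t=9: [644, 455, 327, 301, 320, 379, 398, 451, 518, 665, 694, 714, 728, 701]
t=10: [685, 681, 673, 586, 617, 671, 757, 816, 766, 699, 570, 531, 529, 571]
t=11: [662, 591, 657, 681, 690, 584, 466, 414, 443, 597, 730, 839, 838, 741]
t=12: [617, 659, 661, 598, 650, 728, 788, 819, 769, 678, 514, 372, 364, 464]
t=13: [733, 656, 670, 661, 627, 513, 410, 389, 454, 644, 704, 759, 746, 730]
t=14: [547, 571, 624, 642, 743, 766, 794, 776, 724, 682, 549, 491, 470, 484]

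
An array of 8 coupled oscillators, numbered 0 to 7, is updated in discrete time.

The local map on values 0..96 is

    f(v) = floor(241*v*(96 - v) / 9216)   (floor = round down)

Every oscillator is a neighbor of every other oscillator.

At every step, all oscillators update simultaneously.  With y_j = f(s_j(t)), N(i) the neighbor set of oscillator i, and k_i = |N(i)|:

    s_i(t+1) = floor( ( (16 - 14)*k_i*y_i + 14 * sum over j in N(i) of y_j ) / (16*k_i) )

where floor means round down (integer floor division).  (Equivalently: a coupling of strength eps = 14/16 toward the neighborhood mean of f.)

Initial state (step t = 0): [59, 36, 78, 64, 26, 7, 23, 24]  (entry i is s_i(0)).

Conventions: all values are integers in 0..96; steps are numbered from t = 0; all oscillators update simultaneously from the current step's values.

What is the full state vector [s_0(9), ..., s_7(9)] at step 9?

Simulating step by step:
t=0: [59, 36, 78, 64, 26, 7, 23, 24]
t=1: [44, 44, 44, 44, 44, 44, 44, 44]
t=2: [59, 59, 59, 59, 59, 59, 59, 59]
t=3: [57, 57, 57, 57, 57, 57, 57, 57]
t=4: [58, 58, 58, 58, 58, 58, 58, 58]
t=5: [57, 57, 57, 57, 57, 57, 57, 57]
t=6: [58, 58, 58, 58, 58, 58, 58, 58]
t=7: [57, 57, 57, 57, 57, 57, 57, 57]
t=8: [58, 58, 58, 58, 58, 58, 58, 58]
t=9: [57, 57, 57, 57, 57, 57, 57, 57]

Answer: [57, 57, 57, 57, 57, 57, 57, 57]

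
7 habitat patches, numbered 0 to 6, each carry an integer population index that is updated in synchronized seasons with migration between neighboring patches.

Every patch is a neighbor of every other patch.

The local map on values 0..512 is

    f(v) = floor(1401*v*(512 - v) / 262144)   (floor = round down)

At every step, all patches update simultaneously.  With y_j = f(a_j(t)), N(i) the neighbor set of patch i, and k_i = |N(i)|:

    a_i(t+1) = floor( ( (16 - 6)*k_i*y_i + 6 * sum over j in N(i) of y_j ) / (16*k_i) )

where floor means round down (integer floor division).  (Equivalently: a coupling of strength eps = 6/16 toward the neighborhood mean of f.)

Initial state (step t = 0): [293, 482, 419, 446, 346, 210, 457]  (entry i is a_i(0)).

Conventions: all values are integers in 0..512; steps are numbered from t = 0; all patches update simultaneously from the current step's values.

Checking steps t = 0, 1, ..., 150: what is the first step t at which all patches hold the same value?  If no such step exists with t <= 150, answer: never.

Answer: 6
Key observation: Synchronization is absorbing here: once all patches are equal they stay equal, and step 6 is the first all-equal step.

Derivation:
t=0: [293, 482, 419, 446, 346, 210, 457]  (not all equal)
t=1: [290, 140, 214, 185, 269, 287, 173]  (not all equal)
t=2: [336, 299, 334, 324, 339, 337, 319]  (not all equal)
t=3: [318, 332, 319, 323, 317, 318, 326]  (not all equal)
t=4: [327, 322, 327, 326, 328, 327, 325]  (not all equal)
t=5: [323, 324, 323, 323, 322, 323, 323]  (not all equal)
t=6: [325, 325, 325, 325, 325, 325, 325]  (all equal)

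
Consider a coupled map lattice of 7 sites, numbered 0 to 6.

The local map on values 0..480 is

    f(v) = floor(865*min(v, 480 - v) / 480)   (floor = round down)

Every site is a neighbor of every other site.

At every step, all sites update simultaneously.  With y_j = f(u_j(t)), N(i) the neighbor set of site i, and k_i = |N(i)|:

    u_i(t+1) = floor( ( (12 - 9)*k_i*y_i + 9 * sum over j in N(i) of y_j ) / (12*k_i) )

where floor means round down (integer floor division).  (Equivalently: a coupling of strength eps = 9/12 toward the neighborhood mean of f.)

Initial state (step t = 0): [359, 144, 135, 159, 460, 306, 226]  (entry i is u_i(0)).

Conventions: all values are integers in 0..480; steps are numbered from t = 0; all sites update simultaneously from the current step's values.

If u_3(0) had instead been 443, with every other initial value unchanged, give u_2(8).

Simulating step by step:
t=0: [359, 144, 135, 443, 460, 306, 226]
t=1: [220, 225, 223, 201, 197, 231, 243]
t=2: [394, 395, 395, 390, 389, 397, 398]
t=3: [154, 154, 154, 155, 155, 153, 153]
t=4: [277, 277, 277, 277, 277, 276, 276]
t=5: [365, 365, 365, 365, 365, 365, 365]
t=6: [207, 207, 207, 207, 207, 207, 207]
t=7: [373, 373, 373, 373, 373, 373, 373]
t=8: [192, 192, 192, 192, 192, 192, 192]

Answer: u_2(8) = 192
Key observation: This trace re-runs the system from the modified initial state.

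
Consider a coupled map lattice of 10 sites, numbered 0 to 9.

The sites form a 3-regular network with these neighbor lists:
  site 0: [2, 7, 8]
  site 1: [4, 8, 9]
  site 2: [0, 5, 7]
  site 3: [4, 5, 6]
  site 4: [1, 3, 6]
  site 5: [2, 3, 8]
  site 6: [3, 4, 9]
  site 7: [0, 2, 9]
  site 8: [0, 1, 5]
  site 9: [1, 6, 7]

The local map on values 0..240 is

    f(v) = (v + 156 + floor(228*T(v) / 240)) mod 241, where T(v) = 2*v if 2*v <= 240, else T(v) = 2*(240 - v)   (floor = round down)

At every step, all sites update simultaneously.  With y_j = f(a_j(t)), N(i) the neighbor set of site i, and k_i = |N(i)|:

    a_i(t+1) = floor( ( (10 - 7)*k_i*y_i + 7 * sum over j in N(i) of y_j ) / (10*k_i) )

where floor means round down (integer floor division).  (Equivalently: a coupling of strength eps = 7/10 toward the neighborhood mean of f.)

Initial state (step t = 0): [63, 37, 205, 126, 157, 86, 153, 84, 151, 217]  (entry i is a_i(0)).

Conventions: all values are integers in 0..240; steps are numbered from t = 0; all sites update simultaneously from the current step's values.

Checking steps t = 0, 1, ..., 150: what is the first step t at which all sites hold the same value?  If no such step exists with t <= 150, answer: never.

Simulating step by step:
t=0: [63, 37, 205, 126, 157, 86, 153, 84, 151, 217]  (not all equal)
t=1: [164, 155, 153, 150, 131, 151, 167, 154, 136, 148]  (not all equal)
t=2: [177, 129, 230, 179, 163, 181, 179, 231, 162, 230]  (not all equal)
t=3: [192, 146, 185, 212, 167, 201, 202, 174, 168, 139]  (not all equal)
t=4: [208, 175, 201, 193, 207, 197, 150, 158, 212, 151]  (not all equal)
t=5: [194, 203, 197, 202, 205, 190, 214, 210, 191, 228]  (not all equal)
t=6: [192, 184, 192, 188, 185, 195, 179, 183, 195, 177]  (not all equal)
t=7: [199, 203, 199, 202, 204, 197, 206, 203, 198, 207]  (not all equal)
t=8: [190, 187, 190, 188, 187, 191, 186, 188, 191, 186]  (not all equal)
t=9: [200, 201, 200, 201, 202, 199, 202, 201, 199, 202]  (not all equal)
t=10: [190, 189, 190, 189, 189, 190, 189, 190, 190, 189]  (not all equal)
t=11: [200, 200, 200, 200, 200, 200, 200, 200, 200, 200]  (all equal)

Answer: 11
Key observation: Synchronization is absorbing here: once all sites are equal they stay equal, and step 11 is the first all-equal step.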